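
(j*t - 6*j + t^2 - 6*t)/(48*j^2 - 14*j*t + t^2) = (j*t - 6*j + t^2 - 6*t)/(48*j^2 - 14*j*t + t^2)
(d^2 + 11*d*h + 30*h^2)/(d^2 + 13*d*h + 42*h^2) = (d + 5*h)/(d + 7*h)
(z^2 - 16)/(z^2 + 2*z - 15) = (z^2 - 16)/(z^2 + 2*z - 15)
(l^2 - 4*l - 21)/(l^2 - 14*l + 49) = (l + 3)/(l - 7)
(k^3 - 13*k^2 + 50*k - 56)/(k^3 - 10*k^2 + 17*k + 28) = (k - 2)/(k + 1)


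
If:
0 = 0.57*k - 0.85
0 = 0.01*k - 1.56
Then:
No Solution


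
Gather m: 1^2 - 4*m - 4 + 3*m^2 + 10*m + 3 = 3*m^2 + 6*m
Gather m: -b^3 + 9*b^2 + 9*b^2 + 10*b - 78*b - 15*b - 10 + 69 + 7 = -b^3 + 18*b^2 - 83*b + 66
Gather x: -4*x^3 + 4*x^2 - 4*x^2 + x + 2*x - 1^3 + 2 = -4*x^3 + 3*x + 1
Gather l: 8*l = 8*l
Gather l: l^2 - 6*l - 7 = l^2 - 6*l - 7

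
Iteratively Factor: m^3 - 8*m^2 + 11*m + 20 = (m + 1)*(m^2 - 9*m + 20) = (m - 4)*(m + 1)*(m - 5)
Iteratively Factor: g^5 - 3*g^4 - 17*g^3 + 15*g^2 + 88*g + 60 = (g - 3)*(g^4 - 17*g^2 - 36*g - 20) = (g - 3)*(g + 1)*(g^3 - g^2 - 16*g - 20) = (g - 5)*(g - 3)*(g + 1)*(g^2 + 4*g + 4) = (g - 5)*(g - 3)*(g + 1)*(g + 2)*(g + 2)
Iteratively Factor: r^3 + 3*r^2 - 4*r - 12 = (r + 2)*(r^2 + r - 6) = (r + 2)*(r + 3)*(r - 2)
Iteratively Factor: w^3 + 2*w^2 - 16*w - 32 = (w - 4)*(w^2 + 6*w + 8) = (w - 4)*(w + 2)*(w + 4)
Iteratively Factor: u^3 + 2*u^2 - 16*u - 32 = (u - 4)*(u^2 + 6*u + 8) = (u - 4)*(u + 4)*(u + 2)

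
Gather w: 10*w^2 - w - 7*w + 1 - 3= 10*w^2 - 8*w - 2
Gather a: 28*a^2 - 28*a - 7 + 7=28*a^2 - 28*a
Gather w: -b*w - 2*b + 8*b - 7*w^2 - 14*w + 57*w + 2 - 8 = 6*b - 7*w^2 + w*(43 - b) - 6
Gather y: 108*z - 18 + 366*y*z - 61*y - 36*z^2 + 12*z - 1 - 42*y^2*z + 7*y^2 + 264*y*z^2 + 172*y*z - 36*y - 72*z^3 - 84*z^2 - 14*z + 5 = y^2*(7 - 42*z) + y*(264*z^2 + 538*z - 97) - 72*z^3 - 120*z^2 + 106*z - 14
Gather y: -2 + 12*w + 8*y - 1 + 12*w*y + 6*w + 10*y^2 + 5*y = 18*w + 10*y^2 + y*(12*w + 13) - 3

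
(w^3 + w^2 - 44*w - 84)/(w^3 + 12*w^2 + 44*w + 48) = (w - 7)/(w + 4)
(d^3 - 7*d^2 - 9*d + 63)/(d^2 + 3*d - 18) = (d^2 - 4*d - 21)/(d + 6)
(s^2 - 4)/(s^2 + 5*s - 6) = (s^2 - 4)/(s^2 + 5*s - 6)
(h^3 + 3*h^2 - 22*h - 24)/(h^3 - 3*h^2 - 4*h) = (h + 6)/h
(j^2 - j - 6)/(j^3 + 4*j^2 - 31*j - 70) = (j - 3)/(j^2 + 2*j - 35)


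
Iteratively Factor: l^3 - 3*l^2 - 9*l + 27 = (l - 3)*(l^2 - 9) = (l - 3)^2*(l + 3)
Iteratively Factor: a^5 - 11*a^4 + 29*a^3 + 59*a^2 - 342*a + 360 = (a - 4)*(a^4 - 7*a^3 + a^2 + 63*a - 90) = (a - 4)*(a - 2)*(a^3 - 5*a^2 - 9*a + 45) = (a - 5)*(a - 4)*(a - 2)*(a^2 - 9) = (a - 5)*(a - 4)*(a - 2)*(a + 3)*(a - 3)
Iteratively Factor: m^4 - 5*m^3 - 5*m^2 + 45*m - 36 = (m - 4)*(m^3 - m^2 - 9*m + 9) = (m - 4)*(m - 3)*(m^2 + 2*m - 3) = (m - 4)*(m - 3)*(m - 1)*(m + 3)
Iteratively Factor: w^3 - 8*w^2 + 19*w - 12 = (w - 1)*(w^2 - 7*w + 12) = (w - 3)*(w - 1)*(w - 4)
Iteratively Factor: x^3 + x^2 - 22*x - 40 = (x + 4)*(x^2 - 3*x - 10) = (x - 5)*(x + 4)*(x + 2)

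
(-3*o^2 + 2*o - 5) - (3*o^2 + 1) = -6*o^2 + 2*o - 6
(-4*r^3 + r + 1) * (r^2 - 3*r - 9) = -4*r^5 + 12*r^4 + 37*r^3 - 2*r^2 - 12*r - 9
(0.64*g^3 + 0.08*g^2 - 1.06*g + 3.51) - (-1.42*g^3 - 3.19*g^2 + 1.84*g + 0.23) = 2.06*g^3 + 3.27*g^2 - 2.9*g + 3.28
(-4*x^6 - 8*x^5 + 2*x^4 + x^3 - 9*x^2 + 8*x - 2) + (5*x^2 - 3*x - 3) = -4*x^6 - 8*x^5 + 2*x^4 + x^3 - 4*x^2 + 5*x - 5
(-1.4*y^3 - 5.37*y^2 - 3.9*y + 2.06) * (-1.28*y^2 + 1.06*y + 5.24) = 1.792*y^5 + 5.3896*y^4 - 8.0362*y^3 - 34.9096*y^2 - 18.2524*y + 10.7944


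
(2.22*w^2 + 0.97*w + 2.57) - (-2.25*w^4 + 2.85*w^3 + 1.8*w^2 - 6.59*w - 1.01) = 2.25*w^4 - 2.85*w^3 + 0.42*w^2 + 7.56*w + 3.58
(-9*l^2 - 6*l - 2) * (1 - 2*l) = 18*l^3 + 3*l^2 - 2*l - 2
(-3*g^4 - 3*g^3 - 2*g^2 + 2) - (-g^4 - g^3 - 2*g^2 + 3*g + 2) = -2*g^4 - 2*g^3 - 3*g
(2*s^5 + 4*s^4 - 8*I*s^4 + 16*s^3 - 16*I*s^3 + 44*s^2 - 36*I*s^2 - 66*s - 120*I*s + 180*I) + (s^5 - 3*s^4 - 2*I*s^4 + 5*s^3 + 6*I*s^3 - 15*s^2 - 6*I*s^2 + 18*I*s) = 3*s^5 + s^4 - 10*I*s^4 + 21*s^3 - 10*I*s^3 + 29*s^2 - 42*I*s^2 - 66*s - 102*I*s + 180*I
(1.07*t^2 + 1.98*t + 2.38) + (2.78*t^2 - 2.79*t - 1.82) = 3.85*t^2 - 0.81*t + 0.56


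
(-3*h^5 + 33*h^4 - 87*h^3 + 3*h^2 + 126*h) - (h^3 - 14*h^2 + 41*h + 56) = -3*h^5 + 33*h^4 - 88*h^3 + 17*h^2 + 85*h - 56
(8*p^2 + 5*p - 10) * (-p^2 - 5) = -8*p^4 - 5*p^3 - 30*p^2 - 25*p + 50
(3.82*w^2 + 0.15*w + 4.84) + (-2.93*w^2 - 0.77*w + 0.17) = 0.89*w^2 - 0.62*w + 5.01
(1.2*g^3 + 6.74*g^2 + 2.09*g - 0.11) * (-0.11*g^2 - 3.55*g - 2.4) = -0.132*g^5 - 5.0014*g^4 - 27.0369*g^3 - 23.5834*g^2 - 4.6255*g + 0.264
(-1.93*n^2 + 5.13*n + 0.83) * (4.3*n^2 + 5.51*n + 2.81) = -8.299*n^4 + 11.4247*n^3 + 26.412*n^2 + 18.9886*n + 2.3323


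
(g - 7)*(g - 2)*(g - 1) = g^3 - 10*g^2 + 23*g - 14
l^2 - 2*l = l*(l - 2)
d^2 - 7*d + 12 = (d - 4)*(d - 3)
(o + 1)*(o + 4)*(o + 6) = o^3 + 11*o^2 + 34*o + 24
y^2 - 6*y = y*(y - 6)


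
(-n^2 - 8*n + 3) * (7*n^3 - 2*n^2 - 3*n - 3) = -7*n^5 - 54*n^4 + 40*n^3 + 21*n^2 + 15*n - 9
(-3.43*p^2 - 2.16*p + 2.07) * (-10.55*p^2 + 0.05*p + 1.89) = 36.1865*p^4 + 22.6165*p^3 - 28.4292*p^2 - 3.9789*p + 3.9123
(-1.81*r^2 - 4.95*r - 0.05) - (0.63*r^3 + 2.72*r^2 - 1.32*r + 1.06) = -0.63*r^3 - 4.53*r^2 - 3.63*r - 1.11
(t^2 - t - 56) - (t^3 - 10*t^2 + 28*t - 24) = -t^3 + 11*t^2 - 29*t - 32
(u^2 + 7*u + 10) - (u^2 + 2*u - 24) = 5*u + 34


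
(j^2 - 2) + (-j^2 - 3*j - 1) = -3*j - 3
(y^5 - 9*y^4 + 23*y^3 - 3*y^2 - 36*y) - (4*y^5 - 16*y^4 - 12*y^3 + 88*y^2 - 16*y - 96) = -3*y^5 + 7*y^4 + 35*y^3 - 91*y^2 - 20*y + 96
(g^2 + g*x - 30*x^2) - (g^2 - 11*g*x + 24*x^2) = 12*g*x - 54*x^2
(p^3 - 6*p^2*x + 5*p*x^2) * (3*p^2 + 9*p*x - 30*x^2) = 3*p^5 - 9*p^4*x - 69*p^3*x^2 + 225*p^2*x^3 - 150*p*x^4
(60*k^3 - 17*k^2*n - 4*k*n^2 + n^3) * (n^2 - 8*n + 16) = 60*k^3*n^2 - 480*k^3*n + 960*k^3 - 17*k^2*n^3 + 136*k^2*n^2 - 272*k^2*n - 4*k*n^4 + 32*k*n^3 - 64*k*n^2 + n^5 - 8*n^4 + 16*n^3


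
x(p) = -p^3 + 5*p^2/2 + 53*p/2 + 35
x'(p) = -3*p^2 + 5*p + 53/2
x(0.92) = 60.72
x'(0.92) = 28.56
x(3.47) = 115.28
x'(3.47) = 7.73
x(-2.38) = -0.43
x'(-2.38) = -2.39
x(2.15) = 93.59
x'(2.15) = 23.38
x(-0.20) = 29.81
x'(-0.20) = 25.38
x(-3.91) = 29.38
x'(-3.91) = -38.91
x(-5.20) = 105.41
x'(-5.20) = -80.62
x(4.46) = 114.20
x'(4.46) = -10.87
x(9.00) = -253.00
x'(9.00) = -171.50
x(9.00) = -253.00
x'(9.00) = -171.50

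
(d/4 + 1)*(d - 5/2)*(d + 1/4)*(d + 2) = d^4/4 + 15*d^3/16 - 49*d^2/32 - 87*d/16 - 5/4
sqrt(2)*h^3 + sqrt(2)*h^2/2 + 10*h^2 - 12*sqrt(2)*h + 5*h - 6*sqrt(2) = (h - sqrt(2))*(h + 6*sqrt(2))*(sqrt(2)*h + sqrt(2)/2)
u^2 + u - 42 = (u - 6)*(u + 7)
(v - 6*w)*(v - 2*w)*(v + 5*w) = v^3 - 3*v^2*w - 28*v*w^2 + 60*w^3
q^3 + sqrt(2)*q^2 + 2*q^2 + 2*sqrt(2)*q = q*(q + 2)*(q + sqrt(2))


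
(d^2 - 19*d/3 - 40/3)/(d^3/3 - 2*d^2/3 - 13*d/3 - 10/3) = (-3*d^2 + 19*d + 40)/(-d^3 + 2*d^2 + 13*d + 10)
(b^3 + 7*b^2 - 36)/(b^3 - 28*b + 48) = (b + 3)/(b - 4)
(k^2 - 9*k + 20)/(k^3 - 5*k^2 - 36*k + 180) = (k - 4)/(k^2 - 36)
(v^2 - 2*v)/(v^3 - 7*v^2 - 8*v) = (2 - v)/(-v^2 + 7*v + 8)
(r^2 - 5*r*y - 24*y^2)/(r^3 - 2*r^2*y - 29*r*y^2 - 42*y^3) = (-r + 8*y)/(-r^2 + 5*r*y + 14*y^2)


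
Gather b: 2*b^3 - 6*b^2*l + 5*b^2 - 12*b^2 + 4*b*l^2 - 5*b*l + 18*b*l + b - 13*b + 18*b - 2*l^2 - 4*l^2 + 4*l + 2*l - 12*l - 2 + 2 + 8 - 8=2*b^3 + b^2*(-6*l - 7) + b*(4*l^2 + 13*l + 6) - 6*l^2 - 6*l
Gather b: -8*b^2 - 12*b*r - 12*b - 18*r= -8*b^2 + b*(-12*r - 12) - 18*r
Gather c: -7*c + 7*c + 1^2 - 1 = 0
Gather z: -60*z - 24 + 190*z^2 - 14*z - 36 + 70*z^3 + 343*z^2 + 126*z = 70*z^3 + 533*z^2 + 52*z - 60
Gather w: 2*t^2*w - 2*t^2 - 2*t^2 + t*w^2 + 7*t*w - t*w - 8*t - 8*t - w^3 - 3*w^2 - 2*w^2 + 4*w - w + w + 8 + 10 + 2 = -4*t^2 - 16*t - w^3 + w^2*(t - 5) + w*(2*t^2 + 6*t + 4) + 20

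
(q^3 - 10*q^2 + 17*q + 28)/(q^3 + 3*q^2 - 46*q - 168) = (q^2 - 3*q - 4)/(q^2 + 10*q + 24)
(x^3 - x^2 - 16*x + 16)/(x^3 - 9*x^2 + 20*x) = (x^2 + 3*x - 4)/(x*(x - 5))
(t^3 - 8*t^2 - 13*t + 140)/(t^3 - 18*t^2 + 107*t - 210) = (t + 4)/(t - 6)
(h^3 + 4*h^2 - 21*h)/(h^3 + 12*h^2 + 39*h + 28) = h*(h - 3)/(h^2 + 5*h + 4)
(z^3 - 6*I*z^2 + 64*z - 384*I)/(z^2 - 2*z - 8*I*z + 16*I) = (z^2 + 2*I*z + 48)/(z - 2)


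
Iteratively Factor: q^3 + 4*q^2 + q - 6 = (q - 1)*(q^2 + 5*q + 6) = (q - 1)*(q + 3)*(q + 2)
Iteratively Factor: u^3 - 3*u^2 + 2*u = (u - 1)*(u^2 - 2*u) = (u - 2)*(u - 1)*(u)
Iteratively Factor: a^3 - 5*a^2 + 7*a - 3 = (a - 1)*(a^2 - 4*a + 3) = (a - 3)*(a - 1)*(a - 1)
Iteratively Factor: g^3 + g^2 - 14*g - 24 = (g - 4)*(g^2 + 5*g + 6) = (g - 4)*(g + 3)*(g + 2)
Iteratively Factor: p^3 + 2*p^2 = (p)*(p^2 + 2*p) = p*(p + 2)*(p)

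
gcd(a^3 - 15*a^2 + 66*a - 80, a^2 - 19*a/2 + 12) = a - 8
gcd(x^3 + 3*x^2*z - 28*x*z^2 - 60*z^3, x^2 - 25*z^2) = x - 5*z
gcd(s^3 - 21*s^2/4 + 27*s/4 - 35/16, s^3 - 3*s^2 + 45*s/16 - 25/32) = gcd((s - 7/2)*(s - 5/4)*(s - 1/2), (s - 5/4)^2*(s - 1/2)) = s^2 - 7*s/4 + 5/8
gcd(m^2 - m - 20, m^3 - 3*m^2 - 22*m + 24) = m + 4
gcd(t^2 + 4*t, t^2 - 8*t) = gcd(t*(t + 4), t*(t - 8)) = t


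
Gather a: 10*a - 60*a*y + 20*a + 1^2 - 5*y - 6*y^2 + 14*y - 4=a*(30 - 60*y) - 6*y^2 + 9*y - 3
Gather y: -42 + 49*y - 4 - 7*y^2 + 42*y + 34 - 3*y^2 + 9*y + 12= -10*y^2 + 100*y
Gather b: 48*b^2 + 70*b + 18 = 48*b^2 + 70*b + 18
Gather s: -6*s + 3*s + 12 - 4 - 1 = 7 - 3*s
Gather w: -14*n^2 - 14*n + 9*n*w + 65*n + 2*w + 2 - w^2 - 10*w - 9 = -14*n^2 + 51*n - w^2 + w*(9*n - 8) - 7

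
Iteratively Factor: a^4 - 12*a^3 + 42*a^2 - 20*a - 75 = (a - 5)*(a^3 - 7*a^2 + 7*a + 15) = (a - 5)*(a - 3)*(a^2 - 4*a - 5) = (a - 5)*(a - 3)*(a + 1)*(a - 5)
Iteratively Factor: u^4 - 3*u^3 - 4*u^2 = (u)*(u^3 - 3*u^2 - 4*u) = u*(u + 1)*(u^2 - 4*u) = u*(u - 4)*(u + 1)*(u)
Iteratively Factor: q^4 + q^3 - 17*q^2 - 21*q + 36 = (q + 3)*(q^3 - 2*q^2 - 11*q + 12) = (q + 3)^2*(q^2 - 5*q + 4) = (q - 1)*(q + 3)^2*(q - 4)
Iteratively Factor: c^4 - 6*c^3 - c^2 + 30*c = (c - 3)*(c^3 - 3*c^2 - 10*c) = (c - 3)*(c + 2)*(c^2 - 5*c) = c*(c - 3)*(c + 2)*(c - 5)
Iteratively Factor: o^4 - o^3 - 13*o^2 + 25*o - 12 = (o - 1)*(o^3 - 13*o + 12) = (o - 1)^2*(o^2 + o - 12) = (o - 3)*(o - 1)^2*(o + 4)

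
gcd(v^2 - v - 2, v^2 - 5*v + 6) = v - 2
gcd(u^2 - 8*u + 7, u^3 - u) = u - 1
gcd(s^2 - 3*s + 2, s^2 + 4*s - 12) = s - 2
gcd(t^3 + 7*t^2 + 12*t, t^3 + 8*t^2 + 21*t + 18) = t + 3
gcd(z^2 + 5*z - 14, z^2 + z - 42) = z + 7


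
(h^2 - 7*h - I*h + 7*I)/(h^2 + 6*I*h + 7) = (h - 7)/(h + 7*I)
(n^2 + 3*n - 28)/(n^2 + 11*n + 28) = (n - 4)/(n + 4)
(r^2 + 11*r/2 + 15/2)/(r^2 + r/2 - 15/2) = (2*r + 5)/(2*r - 5)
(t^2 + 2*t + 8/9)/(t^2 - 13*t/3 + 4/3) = (9*t^2 + 18*t + 8)/(3*(3*t^2 - 13*t + 4))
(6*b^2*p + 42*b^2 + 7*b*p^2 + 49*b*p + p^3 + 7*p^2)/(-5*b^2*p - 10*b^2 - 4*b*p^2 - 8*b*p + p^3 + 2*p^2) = (6*b*p + 42*b + p^2 + 7*p)/(-5*b*p - 10*b + p^2 + 2*p)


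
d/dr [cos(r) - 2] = -sin(r)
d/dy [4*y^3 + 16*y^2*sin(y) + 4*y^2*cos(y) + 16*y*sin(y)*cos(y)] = -4*y^2*sin(y) + 16*y^2*cos(y) + 12*y^2 + 32*y*sin(y) + 8*y*cos(y) + 16*y*cos(2*y) + 8*sin(2*y)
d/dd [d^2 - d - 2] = 2*d - 1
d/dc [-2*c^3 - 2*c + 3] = -6*c^2 - 2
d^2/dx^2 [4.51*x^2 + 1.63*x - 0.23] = 9.02000000000000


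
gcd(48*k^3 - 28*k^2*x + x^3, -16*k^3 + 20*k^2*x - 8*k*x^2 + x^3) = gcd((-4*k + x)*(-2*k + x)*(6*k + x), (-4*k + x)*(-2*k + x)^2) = 8*k^2 - 6*k*x + x^2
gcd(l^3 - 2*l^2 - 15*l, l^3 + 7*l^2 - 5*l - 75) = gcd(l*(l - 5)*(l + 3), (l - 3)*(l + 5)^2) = 1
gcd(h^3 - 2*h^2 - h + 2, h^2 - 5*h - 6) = h + 1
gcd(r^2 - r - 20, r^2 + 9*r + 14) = 1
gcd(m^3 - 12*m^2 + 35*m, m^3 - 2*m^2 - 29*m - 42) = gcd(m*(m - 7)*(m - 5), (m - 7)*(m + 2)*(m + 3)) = m - 7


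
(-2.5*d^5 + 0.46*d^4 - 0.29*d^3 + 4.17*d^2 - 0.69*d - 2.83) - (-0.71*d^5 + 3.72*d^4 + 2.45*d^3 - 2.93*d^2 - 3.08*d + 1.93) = -1.79*d^5 - 3.26*d^4 - 2.74*d^3 + 7.1*d^2 + 2.39*d - 4.76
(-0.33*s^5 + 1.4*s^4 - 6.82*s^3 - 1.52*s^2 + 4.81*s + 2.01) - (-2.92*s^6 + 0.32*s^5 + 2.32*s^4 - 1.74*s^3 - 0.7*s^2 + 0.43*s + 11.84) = 2.92*s^6 - 0.65*s^5 - 0.92*s^4 - 5.08*s^3 - 0.82*s^2 + 4.38*s - 9.83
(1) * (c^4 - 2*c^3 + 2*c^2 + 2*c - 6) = c^4 - 2*c^3 + 2*c^2 + 2*c - 6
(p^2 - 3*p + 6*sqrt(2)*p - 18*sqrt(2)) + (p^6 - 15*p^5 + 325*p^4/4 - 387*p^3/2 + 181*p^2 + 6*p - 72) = p^6 - 15*p^5 + 325*p^4/4 - 387*p^3/2 + 182*p^2 + 3*p + 6*sqrt(2)*p - 72 - 18*sqrt(2)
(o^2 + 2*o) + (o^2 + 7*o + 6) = 2*o^2 + 9*o + 6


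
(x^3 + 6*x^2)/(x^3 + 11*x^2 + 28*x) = x*(x + 6)/(x^2 + 11*x + 28)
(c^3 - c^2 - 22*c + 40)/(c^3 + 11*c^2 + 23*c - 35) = (c^2 - 6*c + 8)/(c^2 + 6*c - 7)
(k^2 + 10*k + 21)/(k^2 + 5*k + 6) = (k + 7)/(k + 2)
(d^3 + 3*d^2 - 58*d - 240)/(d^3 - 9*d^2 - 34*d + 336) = (d + 5)/(d - 7)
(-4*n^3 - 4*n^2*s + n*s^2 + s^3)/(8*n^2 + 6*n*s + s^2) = (-2*n^2 - n*s + s^2)/(4*n + s)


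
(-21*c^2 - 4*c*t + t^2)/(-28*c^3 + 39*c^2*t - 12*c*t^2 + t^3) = (3*c + t)/(4*c^2 - 5*c*t + t^2)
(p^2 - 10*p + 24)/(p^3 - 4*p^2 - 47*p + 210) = (p - 4)/(p^2 + 2*p - 35)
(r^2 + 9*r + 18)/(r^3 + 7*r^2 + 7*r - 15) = (r + 6)/(r^2 + 4*r - 5)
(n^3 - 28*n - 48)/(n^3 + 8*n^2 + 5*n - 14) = (n^2 - 2*n - 24)/(n^2 + 6*n - 7)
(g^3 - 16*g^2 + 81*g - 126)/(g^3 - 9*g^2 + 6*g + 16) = (g^3 - 16*g^2 + 81*g - 126)/(g^3 - 9*g^2 + 6*g + 16)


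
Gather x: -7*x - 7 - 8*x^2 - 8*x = -8*x^2 - 15*x - 7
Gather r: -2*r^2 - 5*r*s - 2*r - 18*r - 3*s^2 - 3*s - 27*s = -2*r^2 + r*(-5*s - 20) - 3*s^2 - 30*s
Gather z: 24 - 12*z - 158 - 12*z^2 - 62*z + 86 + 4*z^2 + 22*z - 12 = -8*z^2 - 52*z - 60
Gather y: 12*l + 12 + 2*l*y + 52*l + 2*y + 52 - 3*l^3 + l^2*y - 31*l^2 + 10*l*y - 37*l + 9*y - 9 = -3*l^3 - 31*l^2 + 27*l + y*(l^2 + 12*l + 11) + 55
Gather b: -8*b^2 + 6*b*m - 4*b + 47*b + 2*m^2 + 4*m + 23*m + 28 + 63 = -8*b^2 + b*(6*m + 43) + 2*m^2 + 27*m + 91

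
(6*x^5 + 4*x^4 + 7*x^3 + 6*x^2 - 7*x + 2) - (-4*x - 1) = 6*x^5 + 4*x^4 + 7*x^3 + 6*x^2 - 3*x + 3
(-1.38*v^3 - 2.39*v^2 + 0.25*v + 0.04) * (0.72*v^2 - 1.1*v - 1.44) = -0.9936*v^5 - 0.2028*v^4 + 4.7962*v^3 + 3.1954*v^2 - 0.404*v - 0.0576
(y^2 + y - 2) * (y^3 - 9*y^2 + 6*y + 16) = y^5 - 8*y^4 - 5*y^3 + 40*y^2 + 4*y - 32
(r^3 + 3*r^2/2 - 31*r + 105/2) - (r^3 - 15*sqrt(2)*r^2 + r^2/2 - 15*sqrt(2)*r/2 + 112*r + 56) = r^2 + 15*sqrt(2)*r^2 - 143*r + 15*sqrt(2)*r/2 - 7/2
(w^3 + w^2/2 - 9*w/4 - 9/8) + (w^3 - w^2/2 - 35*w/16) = 2*w^3 - 71*w/16 - 9/8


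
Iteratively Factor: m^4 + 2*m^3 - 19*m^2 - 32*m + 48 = (m + 3)*(m^3 - m^2 - 16*m + 16) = (m - 4)*(m + 3)*(m^2 + 3*m - 4) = (m - 4)*(m + 3)*(m + 4)*(m - 1)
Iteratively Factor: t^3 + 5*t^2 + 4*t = (t)*(t^2 + 5*t + 4) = t*(t + 4)*(t + 1)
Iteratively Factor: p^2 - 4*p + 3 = (p - 3)*(p - 1)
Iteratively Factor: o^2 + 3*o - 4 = (o + 4)*(o - 1)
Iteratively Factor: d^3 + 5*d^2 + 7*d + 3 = (d + 3)*(d^2 + 2*d + 1) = (d + 1)*(d + 3)*(d + 1)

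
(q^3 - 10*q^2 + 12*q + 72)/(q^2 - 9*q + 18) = (q^2 - 4*q - 12)/(q - 3)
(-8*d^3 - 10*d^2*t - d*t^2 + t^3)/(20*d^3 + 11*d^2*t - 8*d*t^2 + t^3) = (2*d + t)/(-5*d + t)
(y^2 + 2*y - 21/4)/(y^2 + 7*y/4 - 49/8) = 2*(2*y - 3)/(4*y - 7)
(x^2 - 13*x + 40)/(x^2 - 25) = (x - 8)/(x + 5)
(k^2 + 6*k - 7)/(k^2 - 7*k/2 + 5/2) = 2*(k + 7)/(2*k - 5)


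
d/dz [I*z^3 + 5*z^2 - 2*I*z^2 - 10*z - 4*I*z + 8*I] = 3*I*z^2 + z*(10 - 4*I) - 10 - 4*I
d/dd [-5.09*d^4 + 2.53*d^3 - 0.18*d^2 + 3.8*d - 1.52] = -20.36*d^3 + 7.59*d^2 - 0.36*d + 3.8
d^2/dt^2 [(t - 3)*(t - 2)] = 2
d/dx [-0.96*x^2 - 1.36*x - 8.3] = -1.92*x - 1.36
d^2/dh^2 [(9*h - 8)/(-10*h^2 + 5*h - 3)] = 10*(-5*(4*h - 1)^2*(9*h - 8) + (54*h - 25)*(10*h^2 - 5*h + 3))/(10*h^2 - 5*h + 3)^3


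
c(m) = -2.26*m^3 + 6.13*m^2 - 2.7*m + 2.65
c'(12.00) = -831.90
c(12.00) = -3052.31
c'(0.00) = -2.70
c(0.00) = 2.65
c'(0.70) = 2.56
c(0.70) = 2.99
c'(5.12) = -117.66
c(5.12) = -153.81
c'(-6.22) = -341.26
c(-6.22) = 800.45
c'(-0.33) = -7.48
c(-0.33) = 4.29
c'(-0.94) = -20.22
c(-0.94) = 12.48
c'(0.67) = 2.47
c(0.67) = 2.91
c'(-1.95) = -52.39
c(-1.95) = 47.98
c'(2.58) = -16.20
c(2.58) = -2.32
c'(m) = -6.78*m^2 + 12.26*m - 2.7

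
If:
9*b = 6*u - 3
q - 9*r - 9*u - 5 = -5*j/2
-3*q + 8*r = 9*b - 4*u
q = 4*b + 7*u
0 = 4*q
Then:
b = -7/29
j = 737/580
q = 0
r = -79/232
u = 4/29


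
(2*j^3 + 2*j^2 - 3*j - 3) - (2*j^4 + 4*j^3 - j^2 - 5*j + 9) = -2*j^4 - 2*j^3 + 3*j^2 + 2*j - 12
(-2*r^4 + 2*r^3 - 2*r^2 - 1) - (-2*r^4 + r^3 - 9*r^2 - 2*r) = r^3 + 7*r^2 + 2*r - 1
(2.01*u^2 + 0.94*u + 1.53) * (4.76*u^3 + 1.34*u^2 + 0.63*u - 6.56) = 9.5676*u^5 + 7.1678*u^4 + 9.8087*u^3 - 10.5432*u^2 - 5.2025*u - 10.0368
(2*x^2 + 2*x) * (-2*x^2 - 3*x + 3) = -4*x^4 - 10*x^3 + 6*x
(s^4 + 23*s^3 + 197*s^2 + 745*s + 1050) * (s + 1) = s^5 + 24*s^4 + 220*s^3 + 942*s^2 + 1795*s + 1050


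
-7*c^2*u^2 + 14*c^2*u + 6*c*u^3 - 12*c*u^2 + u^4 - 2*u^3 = u*(-c + u)*(7*c + u)*(u - 2)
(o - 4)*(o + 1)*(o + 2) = o^3 - o^2 - 10*o - 8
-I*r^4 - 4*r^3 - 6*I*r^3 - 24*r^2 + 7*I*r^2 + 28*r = r*(r + 7)*(r - 4*I)*(-I*r + I)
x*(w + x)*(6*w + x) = 6*w^2*x + 7*w*x^2 + x^3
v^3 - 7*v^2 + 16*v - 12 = (v - 3)*(v - 2)^2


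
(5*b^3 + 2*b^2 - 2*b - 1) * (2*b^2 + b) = 10*b^5 + 9*b^4 - 2*b^3 - 4*b^2 - b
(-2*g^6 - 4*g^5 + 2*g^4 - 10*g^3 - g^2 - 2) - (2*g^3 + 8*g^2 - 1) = -2*g^6 - 4*g^5 + 2*g^4 - 12*g^3 - 9*g^2 - 1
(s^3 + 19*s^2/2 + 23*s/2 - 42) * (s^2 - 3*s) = s^5 + 13*s^4/2 - 17*s^3 - 153*s^2/2 + 126*s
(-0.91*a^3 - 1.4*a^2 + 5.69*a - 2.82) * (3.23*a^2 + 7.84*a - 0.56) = -2.9393*a^5 - 11.6564*a^4 + 7.9123*a^3 + 36.285*a^2 - 25.2952*a + 1.5792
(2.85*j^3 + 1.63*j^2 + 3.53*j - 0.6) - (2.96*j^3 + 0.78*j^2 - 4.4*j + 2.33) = -0.11*j^3 + 0.85*j^2 + 7.93*j - 2.93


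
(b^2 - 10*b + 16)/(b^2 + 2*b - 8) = (b - 8)/(b + 4)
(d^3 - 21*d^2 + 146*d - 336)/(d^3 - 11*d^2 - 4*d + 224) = (d - 6)/(d + 4)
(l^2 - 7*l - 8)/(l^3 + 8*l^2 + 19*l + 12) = (l - 8)/(l^2 + 7*l + 12)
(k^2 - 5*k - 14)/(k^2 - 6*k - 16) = (k - 7)/(k - 8)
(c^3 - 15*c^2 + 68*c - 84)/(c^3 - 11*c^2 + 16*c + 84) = (c - 2)/(c + 2)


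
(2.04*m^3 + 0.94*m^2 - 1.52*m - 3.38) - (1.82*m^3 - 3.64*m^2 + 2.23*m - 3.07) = 0.22*m^3 + 4.58*m^2 - 3.75*m - 0.31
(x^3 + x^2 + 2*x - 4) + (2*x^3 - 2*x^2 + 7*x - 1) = 3*x^3 - x^2 + 9*x - 5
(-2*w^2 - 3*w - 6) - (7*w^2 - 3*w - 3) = -9*w^2 - 3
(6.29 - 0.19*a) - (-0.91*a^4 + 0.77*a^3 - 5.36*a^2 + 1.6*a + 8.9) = 0.91*a^4 - 0.77*a^3 + 5.36*a^2 - 1.79*a - 2.61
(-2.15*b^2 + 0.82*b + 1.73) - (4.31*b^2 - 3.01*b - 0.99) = -6.46*b^2 + 3.83*b + 2.72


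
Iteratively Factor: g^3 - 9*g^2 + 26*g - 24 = (g - 4)*(g^2 - 5*g + 6) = (g - 4)*(g - 2)*(g - 3)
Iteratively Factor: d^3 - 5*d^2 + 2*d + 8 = (d - 4)*(d^2 - d - 2) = (d - 4)*(d - 2)*(d + 1)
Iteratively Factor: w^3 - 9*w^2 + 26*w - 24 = (w - 3)*(w^2 - 6*w + 8) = (w - 4)*(w - 3)*(w - 2)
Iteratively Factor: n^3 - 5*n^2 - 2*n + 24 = (n + 2)*(n^2 - 7*n + 12) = (n - 3)*(n + 2)*(n - 4)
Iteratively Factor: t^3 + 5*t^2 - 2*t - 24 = (t + 3)*(t^2 + 2*t - 8) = (t + 3)*(t + 4)*(t - 2)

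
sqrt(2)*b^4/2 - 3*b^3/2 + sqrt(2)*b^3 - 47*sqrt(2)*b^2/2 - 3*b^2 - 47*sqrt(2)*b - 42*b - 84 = (b + 2)*(b - 6*sqrt(2))*(b + 7*sqrt(2)/2)*(sqrt(2)*b/2 + 1)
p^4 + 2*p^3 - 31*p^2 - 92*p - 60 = (p - 6)*(p + 1)*(p + 2)*(p + 5)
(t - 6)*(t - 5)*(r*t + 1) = r*t^3 - 11*r*t^2 + 30*r*t + t^2 - 11*t + 30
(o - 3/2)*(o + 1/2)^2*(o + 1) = o^4 + o^3/2 - 7*o^2/4 - 13*o/8 - 3/8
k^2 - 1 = (k - 1)*(k + 1)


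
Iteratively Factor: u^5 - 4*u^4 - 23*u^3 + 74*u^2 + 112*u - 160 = (u - 4)*(u^4 - 23*u^2 - 18*u + 40) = (u - 4)*(u - 1)*(u^3 + u^2 - 22*u - 40) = (u - 4)*(u - 1)*(u + 4)*(u^2 - 3*u - 10) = (u - 4)*(u - 1)*(u + 2)*(u + 4)*(u - 5)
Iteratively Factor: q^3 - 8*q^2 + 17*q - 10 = (q - 5)*(q^2 - 3*q + 2) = (q - 5)*(q - 2)*(q - 1)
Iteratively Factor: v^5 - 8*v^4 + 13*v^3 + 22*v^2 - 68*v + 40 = (v - 1)*(v^4 - 7*v^3 + 6*v^2 + 28*v - 40) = (v - 1)*(v + 2)*(v^3 - 9*v^2 + 24*v - 20) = (v - 2)*(v - 1)*(v + 2)*(v^2 - 7*v + 10) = (v - 2)^2*(v - 1)*(v + 2)*(v - 5)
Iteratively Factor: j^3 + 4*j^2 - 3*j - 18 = (j - 2)*(j^2 + 6*j + 9) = (j - 2)*(j + 3)*(j + 3)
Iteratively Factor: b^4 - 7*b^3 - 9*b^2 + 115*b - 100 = (b - 1)*(b^3 - 6*b^2 - 15*b + 100) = (b - 5)*(b - 1)*(b^2 - b - 20) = (b - 5)*(b - 1)*(b + 4)*(b - 5)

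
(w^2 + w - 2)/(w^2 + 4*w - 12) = (w^2 + w - 2)/(w^2 + 4*w - 12)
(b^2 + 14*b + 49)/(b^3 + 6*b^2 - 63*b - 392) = 1/(b - 8)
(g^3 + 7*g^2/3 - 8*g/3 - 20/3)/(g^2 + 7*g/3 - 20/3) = (g^2 + 4*g + 4)/(g + 4)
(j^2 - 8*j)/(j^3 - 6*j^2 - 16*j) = 1/(j + 2)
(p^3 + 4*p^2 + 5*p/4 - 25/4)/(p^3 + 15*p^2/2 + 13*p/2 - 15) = (p + 5/2)/(p + 6)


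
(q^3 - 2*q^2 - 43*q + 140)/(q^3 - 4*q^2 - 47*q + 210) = (q - 4)/(q - 6)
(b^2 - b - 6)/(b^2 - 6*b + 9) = (b + 2)/(b - 3)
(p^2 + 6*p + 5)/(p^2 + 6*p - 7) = (p^2 + 6*p + 5)/(p^2 + 6*p - 7)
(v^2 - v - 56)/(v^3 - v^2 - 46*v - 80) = (v + 7)/(v^2 + 7*v + 10)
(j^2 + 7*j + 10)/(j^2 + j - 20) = (j + 2)/(j - 4)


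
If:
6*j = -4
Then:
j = -2/3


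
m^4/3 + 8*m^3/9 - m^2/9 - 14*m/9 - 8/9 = (m/3 + 1/3)*(m - 4/3)*(m + 1)*(m + 2)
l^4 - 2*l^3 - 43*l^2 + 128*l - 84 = (l - 6)*(l - 2)*(l - 1)*(l + 7)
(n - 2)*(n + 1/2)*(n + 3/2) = n^3 - 13*n/4 - 3/2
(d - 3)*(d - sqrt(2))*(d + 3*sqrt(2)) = d^3 - 3*d^2 + 2*sqrt(2)*d^2 - 6*sqrt(2)*d - 6*d + 18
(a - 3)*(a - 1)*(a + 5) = a^3 + a^2 - 17*a + 15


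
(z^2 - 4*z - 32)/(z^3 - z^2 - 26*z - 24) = (z - 8)/(z^2 - 5*z - 6)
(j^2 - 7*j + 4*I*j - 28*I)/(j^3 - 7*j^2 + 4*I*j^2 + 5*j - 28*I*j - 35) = (j + 4*I)/(j^2 + 4*I*j + 5)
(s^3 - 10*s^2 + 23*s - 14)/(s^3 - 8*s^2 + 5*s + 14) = (s - 1)/(s + 1)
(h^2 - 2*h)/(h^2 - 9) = h*(h - 2)/(h^2 - 9)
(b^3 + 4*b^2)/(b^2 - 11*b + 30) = b^2*(b + 4)/(b^2 - 11*b + 30)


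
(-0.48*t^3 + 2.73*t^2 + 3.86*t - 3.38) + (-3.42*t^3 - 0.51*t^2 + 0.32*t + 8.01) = -3.9*t^3 + 2.22*t^2 + 4.18*t + 4.63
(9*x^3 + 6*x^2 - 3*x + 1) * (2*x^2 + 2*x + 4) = 18*x^5 + 30*x^4 + 42*x^3 + 20*x^2 - 10*x + 4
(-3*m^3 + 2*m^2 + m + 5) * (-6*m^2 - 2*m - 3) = 18*m^5 - 6*m^4 - m^3 - 38*m^2 - 13*m - 15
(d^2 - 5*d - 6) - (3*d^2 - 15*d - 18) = -2*d^2 + 10*d + 12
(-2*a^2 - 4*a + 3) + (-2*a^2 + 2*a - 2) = -4*a^2 - 2*a + 1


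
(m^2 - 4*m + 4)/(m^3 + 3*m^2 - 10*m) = (m - 2)/(m*(m + 5))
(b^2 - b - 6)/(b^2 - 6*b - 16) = (b - 3)/(b - 8)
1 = 1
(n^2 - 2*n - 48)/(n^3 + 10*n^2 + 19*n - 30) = (n - 8)/(n^2 + 4*n - 5)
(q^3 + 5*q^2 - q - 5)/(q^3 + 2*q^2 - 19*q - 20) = (q - 1)/(q - 4)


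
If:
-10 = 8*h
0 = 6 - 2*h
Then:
No Solution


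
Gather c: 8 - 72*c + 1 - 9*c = 9 - 81*c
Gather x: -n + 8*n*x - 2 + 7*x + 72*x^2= -n + 72*x^2 + x*(8*n + 7) - 2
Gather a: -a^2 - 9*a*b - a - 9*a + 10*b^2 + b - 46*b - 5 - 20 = -a^2 + a*(-9*b - 10) + 10*b^2 - 45*b - 25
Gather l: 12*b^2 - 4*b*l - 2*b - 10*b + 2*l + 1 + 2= 12*b^2 - 12*b + l*(2 - 4*b) + 3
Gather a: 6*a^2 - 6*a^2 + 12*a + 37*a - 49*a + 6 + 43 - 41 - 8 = 0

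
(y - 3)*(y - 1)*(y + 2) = y^3 - 2*y^2 - 5*y + 6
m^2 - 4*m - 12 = (m - 6)*(m + 2)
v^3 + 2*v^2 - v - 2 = (v - 1)*(v + 1)*(v + 2)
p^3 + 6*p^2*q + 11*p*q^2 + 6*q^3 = (p + q)*(p + 2*q)*(p + 3*q)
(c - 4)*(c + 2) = c^2 - 2*c - 8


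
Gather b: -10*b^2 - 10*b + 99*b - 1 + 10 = -10*b^2 + 89*b + 9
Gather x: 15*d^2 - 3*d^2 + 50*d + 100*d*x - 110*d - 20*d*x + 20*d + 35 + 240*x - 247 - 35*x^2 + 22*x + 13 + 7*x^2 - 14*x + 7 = 12*d^2 - 40*d - 28*x^2 + x*(80*d + 248) - 192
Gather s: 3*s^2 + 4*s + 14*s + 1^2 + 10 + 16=3*s^2 + 18*s + 27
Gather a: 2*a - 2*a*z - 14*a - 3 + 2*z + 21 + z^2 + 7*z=a*(-2*z - 12) + z^2 + 9*z + 18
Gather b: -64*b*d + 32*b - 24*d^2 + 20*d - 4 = b*(32 - 64*d) - 24*d^2 + 20*d - 4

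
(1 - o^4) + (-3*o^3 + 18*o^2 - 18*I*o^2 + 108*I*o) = -o^4 - 3*o^3 + 18*o^2 - 18*I*o^2 + 108*I*o + 1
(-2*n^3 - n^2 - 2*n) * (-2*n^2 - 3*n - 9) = 4*n^5 + 8*n^4 + 25*n^3 + 15*n^2 + 18*n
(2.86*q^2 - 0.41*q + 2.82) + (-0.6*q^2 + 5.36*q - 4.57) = 2.26*q^2 + 4.95*q - 1.75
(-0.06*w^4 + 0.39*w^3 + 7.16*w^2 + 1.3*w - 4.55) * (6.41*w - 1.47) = -0.3846*w^5 + 2.5881*w^4 + 45.3223*w^3 - 2.1922*w^2 - 31.0765*w + 6.6885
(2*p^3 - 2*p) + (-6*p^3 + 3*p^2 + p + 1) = -4*p^3 + 3*p^2 - p + 1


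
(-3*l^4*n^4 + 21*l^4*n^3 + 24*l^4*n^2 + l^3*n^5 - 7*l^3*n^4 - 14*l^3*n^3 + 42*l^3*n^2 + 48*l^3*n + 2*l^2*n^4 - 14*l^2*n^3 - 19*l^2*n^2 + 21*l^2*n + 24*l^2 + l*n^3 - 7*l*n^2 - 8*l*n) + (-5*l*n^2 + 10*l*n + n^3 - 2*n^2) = -3*l^4*n^4 + 21*l^4*n^3 + 24*l^4*n^2 + l^3*n^5 - 7*l^3*n^4 - 14*l^3*n^3 + 42*l^3*n^2 + 48*l^3*n + 2*l^2*n^4 - 14*l^2*n^3 - 19*l^2*n^2 + 21*l^2*n + 24*l^2 + l*n^3 - 12*l*n^2 + 2*l*n + n^3 - 2*n^2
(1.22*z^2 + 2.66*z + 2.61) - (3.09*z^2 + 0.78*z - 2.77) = -1.87*z^2 + 1.88*z + 5.38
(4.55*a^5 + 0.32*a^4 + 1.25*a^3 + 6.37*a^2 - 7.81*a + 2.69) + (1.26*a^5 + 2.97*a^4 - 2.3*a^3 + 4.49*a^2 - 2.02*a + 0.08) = 5.81*a^5 + 3.29*a^4 - 1.05*a^3 + 10.86*a^2 - 9.83*a + 2.77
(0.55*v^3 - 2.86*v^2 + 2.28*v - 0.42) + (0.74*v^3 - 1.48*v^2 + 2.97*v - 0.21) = 1.29*v^3 - 4.34*v^2 + 5.25*v - 0.63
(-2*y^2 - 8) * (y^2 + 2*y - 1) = -2*y^4 - 4*y^3 - 6*y^2 - 16*y + 8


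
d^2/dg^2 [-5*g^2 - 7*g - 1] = -10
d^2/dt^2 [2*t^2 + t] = 4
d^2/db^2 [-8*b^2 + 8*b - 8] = -16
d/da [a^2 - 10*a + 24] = 2*a - 10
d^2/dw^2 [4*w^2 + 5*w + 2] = 8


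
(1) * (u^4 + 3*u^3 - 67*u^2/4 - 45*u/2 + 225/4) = u^4 + 3*u^3 - 67*u^2/4 - 45*u/2 + 225/4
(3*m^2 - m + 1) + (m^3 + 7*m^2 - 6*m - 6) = m^3 + 10*m^2 - 7*m - 5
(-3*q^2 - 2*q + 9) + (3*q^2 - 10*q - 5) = 4 - 12*q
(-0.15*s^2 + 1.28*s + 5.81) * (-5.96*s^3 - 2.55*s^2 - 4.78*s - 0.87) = 0.894*s^5 - 7.2463*s^4 - 37.1746*s^3 - 20.8034*s^2 - 28.8854*s - 5.0547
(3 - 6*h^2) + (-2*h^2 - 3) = -8*h^2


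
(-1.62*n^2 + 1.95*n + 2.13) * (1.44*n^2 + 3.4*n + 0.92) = -2.3328*n^4 - 2.7*n^3 + 8.2068*n^2 + 9.036*n + 1.9596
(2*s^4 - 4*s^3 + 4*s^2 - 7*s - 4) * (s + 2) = 2*s^5 - 4*s^3 + s^2 - 18*s - 8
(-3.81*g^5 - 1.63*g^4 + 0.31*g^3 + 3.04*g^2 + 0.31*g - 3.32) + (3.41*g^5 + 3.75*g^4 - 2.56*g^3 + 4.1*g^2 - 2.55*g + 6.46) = -0.4*g^5 + 2.12*g^4 - 2.25*g^3 + 7.14*g^2 - 2.24*g + 3.14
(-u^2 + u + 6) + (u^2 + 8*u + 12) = 9*u + 18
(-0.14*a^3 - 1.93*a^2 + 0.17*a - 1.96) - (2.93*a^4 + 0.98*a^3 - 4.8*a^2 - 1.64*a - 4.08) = -2.93*a^4 - 1.12*a^3 + 2.87*a^2 + 1.81*a + 2.12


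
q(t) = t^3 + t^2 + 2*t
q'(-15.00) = 647.00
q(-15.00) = -3180.00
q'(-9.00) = 227.00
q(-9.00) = -666.00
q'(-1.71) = 7.35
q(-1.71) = -5.50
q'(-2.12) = 11.24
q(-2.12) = -9.27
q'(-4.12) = 44.68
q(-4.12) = -61.20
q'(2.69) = 29.09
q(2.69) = 32.08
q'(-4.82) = 62.06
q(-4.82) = -98.39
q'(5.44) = 101.66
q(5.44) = 201.46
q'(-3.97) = 41.34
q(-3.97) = -54.75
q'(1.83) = 15.71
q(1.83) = 13.14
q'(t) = 3*t^2 + 2*t + 2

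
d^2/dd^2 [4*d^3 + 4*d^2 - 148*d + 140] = 24*d + 8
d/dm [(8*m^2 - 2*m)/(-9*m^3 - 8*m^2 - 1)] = 2*(m^2*(4*m - 1)*(27*m + 16) + (1 - 8*m)*(9*m^3 + 8*m^2 + 1))/(9*m^3 + 8*m^2 + 1)^2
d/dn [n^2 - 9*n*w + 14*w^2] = 2*n - 9*w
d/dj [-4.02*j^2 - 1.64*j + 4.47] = -8.04*j - 1.64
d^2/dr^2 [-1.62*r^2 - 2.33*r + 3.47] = -3.24000000000000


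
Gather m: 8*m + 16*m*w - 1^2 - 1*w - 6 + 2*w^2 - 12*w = m*(16*w + 8) + 2*w^2 - 13*w - 7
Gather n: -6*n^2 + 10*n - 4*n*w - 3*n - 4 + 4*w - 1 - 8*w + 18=-6*n^2 + n*(7 - 4*w) - 4*w + 13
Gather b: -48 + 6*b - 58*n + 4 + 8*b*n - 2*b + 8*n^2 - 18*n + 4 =b*(8*n + 4) + 8*n^2 - 76*n - 40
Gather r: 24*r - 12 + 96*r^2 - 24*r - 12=96*r^2 - 24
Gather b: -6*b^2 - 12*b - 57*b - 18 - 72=-6*b^2 - 69*b - 90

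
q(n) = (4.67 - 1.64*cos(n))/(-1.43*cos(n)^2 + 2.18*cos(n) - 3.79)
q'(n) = (4.67 - 1.64*cos(n))*(-2.86*sin(n)*cos(n) + 2.18*sin(n))/(-1.43*cos(n)^2 + 2.18*cos(n) - 3.79)^2 + 1.64*sin(n)/(-1.43*cos(n)^2 + 2.18*cos(n) - 3.79) = (2.3452*cos(n)^2 - 13.3562*cos(n) + 3.965)*sin(n)/(2.0449*cos(n)^4 - 6.2348*cos(n)^3 + 15.5918*cos(n)^2 - 16.5244*cos(n) + 14.3641)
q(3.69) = -0.91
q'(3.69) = -0.20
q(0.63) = -1.13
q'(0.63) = -0.36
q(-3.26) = -0.86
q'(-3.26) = 0.04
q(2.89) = -0.86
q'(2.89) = 0.09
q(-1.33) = -1.28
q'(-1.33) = -0.08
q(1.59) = -1.23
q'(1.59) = 0.29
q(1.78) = -1.16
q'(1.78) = 0.36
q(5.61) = -1.14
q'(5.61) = 0.36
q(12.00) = -1.11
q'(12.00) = 0.34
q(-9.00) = -0.89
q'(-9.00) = -0.15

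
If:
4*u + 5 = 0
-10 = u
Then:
No Solution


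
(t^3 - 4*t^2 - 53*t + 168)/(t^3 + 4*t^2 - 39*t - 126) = (t^2 - 11*t + 24)/(t^2 - 3*t - 18)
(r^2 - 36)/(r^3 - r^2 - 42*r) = (r - 6)/(r*(r - 7))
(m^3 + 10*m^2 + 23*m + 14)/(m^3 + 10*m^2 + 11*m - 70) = (m^2 + 3*m + 2)/(m^2 + 3*m - 10)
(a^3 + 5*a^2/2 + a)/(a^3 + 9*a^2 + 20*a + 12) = a*(2*a + 1)/(2*(a^2 + 7*a + 6))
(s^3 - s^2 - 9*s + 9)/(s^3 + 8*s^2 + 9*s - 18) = (s - 3)/(s + 6)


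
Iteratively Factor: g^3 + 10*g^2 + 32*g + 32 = (g + 4)*(g^2 + 6*g + 8) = (g + 2)*(g + 4)*(g + 4)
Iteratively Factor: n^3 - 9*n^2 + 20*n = (n - 5)*(n^2 - 4*n) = n*(n - 5)*(n - 4)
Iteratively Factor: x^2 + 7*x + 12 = (x + 4)*(x + 3)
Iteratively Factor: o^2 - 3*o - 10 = (o - 5)*(o + 2)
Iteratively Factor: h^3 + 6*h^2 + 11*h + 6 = (h + 2)*(h^2 + 4*h + 3) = (h + 1)*(h + 2)*(h + 3)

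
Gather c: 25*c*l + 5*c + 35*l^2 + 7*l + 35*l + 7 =c*(25*l + 5) + 35*l^2 + 42*l + 7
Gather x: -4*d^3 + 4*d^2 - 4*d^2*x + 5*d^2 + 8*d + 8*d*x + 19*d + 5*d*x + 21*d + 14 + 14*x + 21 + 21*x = -4*d^3 + 9*d^2 + 48*d + x*(-4*d^2 + 13*d + 35) + 35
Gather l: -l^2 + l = -l^2 + l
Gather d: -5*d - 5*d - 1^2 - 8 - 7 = -10*d - 16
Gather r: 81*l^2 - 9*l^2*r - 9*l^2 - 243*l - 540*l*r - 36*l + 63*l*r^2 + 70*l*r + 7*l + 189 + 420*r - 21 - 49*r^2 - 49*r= 72*l^2 - 272*l + r^2*(63*l - 49) + r*(-9*l^2 - 470*l + 371) + 168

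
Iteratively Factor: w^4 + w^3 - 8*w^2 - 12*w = (w)*(w^3 + w^2 - 8*w - 12) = w*(w + 2)*(w^2 - w - 6) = w*(w - 3)*(w + 2)*(w + 2)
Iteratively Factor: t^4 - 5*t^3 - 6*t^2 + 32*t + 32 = (t - 4)*(t^3 - t^2 - 10*t - 8) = (t - 4)^2*(t^2 + 3*t + 2) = (t - 4)^2*(t + 2)*(t + 1)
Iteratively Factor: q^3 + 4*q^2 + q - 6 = (q + 3)*(q^2 + q - 2) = (q - 1)*(q + 3)*(q + 2)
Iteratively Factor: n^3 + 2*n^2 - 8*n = (n - 2)*(n^2 + 4*n) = n*(n - 2)*(n + 4)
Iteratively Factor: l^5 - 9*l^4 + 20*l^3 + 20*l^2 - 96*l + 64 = (l - 4)*(l^4 - 5*l^3 + 20*l - 16) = (l - 4)*(l - 1)*(l^3 - 4*l^2 - 4*l + 16) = (l - 4)^2*(l - 1)*(l^2 - 4) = (l - 4)^2*(l - 1)*(l + 2)*(l - 2)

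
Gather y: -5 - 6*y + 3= -6*y - 2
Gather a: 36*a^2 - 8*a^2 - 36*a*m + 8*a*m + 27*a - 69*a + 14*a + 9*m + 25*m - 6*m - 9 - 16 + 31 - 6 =28*a^2 + a*(-28*m - 28) + 28*m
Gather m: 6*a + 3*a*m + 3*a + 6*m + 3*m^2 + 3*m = 9*a + 3*m^2 + m*(3*a + 9)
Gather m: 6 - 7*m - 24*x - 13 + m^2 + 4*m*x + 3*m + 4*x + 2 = m^2 + m*(4*x - 4) - 20*x - 5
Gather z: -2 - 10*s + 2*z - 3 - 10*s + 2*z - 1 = -20*s + 4*z - 6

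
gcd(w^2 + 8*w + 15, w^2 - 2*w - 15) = w + 3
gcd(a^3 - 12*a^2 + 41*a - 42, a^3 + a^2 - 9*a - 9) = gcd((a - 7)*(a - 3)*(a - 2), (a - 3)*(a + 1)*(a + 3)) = a - 3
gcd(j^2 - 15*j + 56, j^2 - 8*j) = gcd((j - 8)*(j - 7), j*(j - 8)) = j - 8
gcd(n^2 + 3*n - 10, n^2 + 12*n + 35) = n + 5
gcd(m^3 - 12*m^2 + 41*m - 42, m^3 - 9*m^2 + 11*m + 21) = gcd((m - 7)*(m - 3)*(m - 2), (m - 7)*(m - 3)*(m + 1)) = m^2 - 10*m + 21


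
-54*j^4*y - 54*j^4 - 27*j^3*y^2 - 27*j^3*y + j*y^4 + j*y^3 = (-6*j + y)*(3*j + y)^2*(j*y + j)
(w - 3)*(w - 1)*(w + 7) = w^3 + 3*w^2 - 25*w + 21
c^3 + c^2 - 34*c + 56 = (c - 4)*(c - 2)*(c + 7)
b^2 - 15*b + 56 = (b - 8)*(b - 7)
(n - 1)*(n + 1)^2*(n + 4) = n^4 + 5*n^3 + 3*n^2 - 5*n - 4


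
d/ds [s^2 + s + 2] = 2*s + 1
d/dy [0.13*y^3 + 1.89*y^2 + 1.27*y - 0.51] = 0.39*y^2 + 3.78*y + 1.27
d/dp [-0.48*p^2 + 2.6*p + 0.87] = 2.6 - 0.96*p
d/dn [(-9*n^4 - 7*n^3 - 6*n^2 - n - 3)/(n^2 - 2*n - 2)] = (-18*n^5 + 47*n^4 + 100*n^3 + 55*n^2 + 30*n - 4)/(n^4 - 4*n^3 + 8*n + 4)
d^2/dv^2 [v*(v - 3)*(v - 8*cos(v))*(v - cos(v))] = 9*v^3*cos(v) + 54*v^2*sin(v) - 27*v^2*cos(v) - 16*v^2*cos(2*v) + 12*v^2 - 108*v*sin(v) - 32*v*sin(2*v) - 54*v*cos(v) + 48*v*cos(2*v) - 18*v + 48*sin(2*v) + 54*cos(v) + 8*cos(2*v) + 8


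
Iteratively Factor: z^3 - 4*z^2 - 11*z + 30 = (z + 3)*(z^2 - 7*z + 10) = (z - 5)*(z + 3)*(z - 2)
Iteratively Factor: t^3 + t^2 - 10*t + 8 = (t + 4)*(t^2 - 3*t + 2) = (t - 1)*(t + 4)*(t - 2)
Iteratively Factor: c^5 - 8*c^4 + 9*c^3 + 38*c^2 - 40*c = (c + 2)*(c^4 - 10*c^3 + 29*c^2 - 20*c) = c*(c + 2)*(c^3 - 10*c^2 + 29*c - 20) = c*(c - 1)*(c + 2)*(c^2 - 9*c + 20) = c*(c - 5)*(c - 1)*(c + 2)*(c - 4)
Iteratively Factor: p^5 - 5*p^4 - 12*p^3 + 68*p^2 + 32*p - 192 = (p - 2)*(p^4 - 3*p^3 - 18*p^2 + 32*p + 96) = (p - 4)*(p - 2)*(p^3 + p^2 - 14*p - 24) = (p - 4)*(p - 2)*(p + 2)*(p^2 - p - 12) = (p - 4)^2*(p - 2)*(p + 2)*(p + 3)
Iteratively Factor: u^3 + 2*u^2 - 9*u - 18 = (u + 2)*(u^2 - 9) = (u + 2)*(u + 3)*(u - 3)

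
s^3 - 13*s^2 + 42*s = s*(s - 7)*(s - 6)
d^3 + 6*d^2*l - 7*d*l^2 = d*(d - l)*(d + 7*l)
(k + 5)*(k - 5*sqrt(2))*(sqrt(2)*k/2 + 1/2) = sqrt(2)*k^3/2 - 9*k^2/2 + 5*sqrt(2)*k^2/2 - 45*k/2 - 5*sqrt(2)*k/2 - 25*sqrt(2)/2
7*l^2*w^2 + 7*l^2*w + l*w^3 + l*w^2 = w*(7*l + w)*(l*w + l)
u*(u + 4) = u^2 + 4*u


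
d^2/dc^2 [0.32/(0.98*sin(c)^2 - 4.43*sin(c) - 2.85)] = (1.229312*sin(c)^4 - 4.167744*sin(c)^3 + 8.01104*sin(c)^2 + 4.295328*sin(c) - 14.347456)/(-0.98*sin(c)^2 + 4.43*sin(c) + 2.85)^3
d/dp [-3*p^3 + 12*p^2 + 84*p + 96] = -9*p^2 + 24*p + 84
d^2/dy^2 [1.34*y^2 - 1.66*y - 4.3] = 2.68000000000000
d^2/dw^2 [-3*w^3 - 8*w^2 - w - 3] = -18*w - 16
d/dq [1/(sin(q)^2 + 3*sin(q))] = -(2*sin(q) + 3)*cos(q)/((sin(q) + 3)^2*sin(q)^2)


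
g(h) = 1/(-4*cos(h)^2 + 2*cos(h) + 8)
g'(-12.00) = -0.05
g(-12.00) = 0.15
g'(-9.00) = -0.47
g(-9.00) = 0.35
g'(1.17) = -0.02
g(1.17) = 0.12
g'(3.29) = -0.33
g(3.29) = 0.47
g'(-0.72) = 0.05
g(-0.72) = 0.14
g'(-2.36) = -0.26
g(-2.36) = 0.22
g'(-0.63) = 0.05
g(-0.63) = 0.14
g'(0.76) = -0.05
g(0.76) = 0.14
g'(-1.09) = 0.02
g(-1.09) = 0.12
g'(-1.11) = 0.02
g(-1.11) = 0.12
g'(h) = (-8*sin(h)*cos(h) + 2*sin(h))/(-4*cos(h)^2 + 2*cos(h) + 8)^2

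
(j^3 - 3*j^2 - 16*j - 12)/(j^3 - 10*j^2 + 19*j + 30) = (j + 2)/(j - 5)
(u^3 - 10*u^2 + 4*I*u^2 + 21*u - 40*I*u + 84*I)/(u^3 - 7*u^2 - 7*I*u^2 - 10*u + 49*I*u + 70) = (u^2 + u*(-3 + 4*I) - 12*I)/(u^2 - 7*I*u - 10)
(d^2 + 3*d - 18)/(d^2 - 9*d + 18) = (d + 6)/(d - 6)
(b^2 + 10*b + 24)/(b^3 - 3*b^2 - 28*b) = (b + 6)/(b*(b - 7))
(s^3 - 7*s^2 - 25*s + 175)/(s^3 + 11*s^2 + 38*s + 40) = (s^2 - 12*s + 35)/(s^2 + 6*s + 8)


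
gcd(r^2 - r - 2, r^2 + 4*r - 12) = r - 2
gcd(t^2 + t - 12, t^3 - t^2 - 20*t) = t + 4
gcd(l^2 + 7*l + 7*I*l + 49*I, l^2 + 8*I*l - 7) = l + 7*I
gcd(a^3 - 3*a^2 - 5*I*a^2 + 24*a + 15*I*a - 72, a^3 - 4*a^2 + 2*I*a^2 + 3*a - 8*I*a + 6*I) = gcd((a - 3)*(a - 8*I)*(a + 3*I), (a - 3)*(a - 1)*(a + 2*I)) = a - 3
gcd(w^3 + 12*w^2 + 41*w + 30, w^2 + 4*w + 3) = w + 1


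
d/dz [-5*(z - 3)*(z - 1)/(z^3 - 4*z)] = 5*(z^4 - 8*z^3 + 13*z^2 - 12)/(z^2*(z^4 - 8*z^2 + 16))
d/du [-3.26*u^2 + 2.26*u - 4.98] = 2.26 - 6.52*u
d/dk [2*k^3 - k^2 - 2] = 2*k*(3*k - 1)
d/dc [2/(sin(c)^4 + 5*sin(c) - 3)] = -2*(4*sin(c)^3 + 5)*cos(c)/(sin(c)^4 + 5*sin(c) - 3)^2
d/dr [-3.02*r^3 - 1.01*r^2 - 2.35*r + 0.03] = -9.06*r^2 - 2.02*r - 2.35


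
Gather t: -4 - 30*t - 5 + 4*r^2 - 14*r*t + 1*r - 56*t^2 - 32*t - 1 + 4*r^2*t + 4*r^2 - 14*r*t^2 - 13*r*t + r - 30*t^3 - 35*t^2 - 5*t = 8*r^2 + 2*r - 30*t^3 + t^2*(-14*r - 91) + t*(4*r^2 - 27*r - 67) - 10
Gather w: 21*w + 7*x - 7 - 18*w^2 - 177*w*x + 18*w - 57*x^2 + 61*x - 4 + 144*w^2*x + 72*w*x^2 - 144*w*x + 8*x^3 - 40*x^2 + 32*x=w^2*(144*x - 18) + w*(72*x^2 - 321*x + 39) + 8*x^3 - 97*x^2 + 100*x - 11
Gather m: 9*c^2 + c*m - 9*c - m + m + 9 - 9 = 9*c^2 + c*m - 9*c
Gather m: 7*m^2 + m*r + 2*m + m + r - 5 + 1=7*m^2 + m*(r + 3) + r - 4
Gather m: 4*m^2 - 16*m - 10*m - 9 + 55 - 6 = 4*m^2 - 26*m + 40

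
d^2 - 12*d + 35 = (d - 7)*(d - 5)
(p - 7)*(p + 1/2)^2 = p^3 - 6*p^2 - 27*p/4 - 7/4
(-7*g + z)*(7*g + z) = -49*g^2 + z^2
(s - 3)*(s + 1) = s^2 - 2*s - 3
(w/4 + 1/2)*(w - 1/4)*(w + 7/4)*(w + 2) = w^4/4 + 11*w^3/8 + 153*w^2/64 + 17*w/16 - 7/16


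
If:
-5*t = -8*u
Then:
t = 8*u/5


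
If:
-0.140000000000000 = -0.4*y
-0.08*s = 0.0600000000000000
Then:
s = -0.75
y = 0.35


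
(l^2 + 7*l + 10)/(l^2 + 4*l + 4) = (l + 5)/(l + 2)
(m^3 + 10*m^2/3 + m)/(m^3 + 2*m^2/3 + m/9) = 3*(m + 3)/(3*m + 1)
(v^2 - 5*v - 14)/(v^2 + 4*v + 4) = (v - 7)/(v + 2)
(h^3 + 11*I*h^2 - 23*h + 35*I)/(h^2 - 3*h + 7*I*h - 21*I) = (h^2 + 4*I*h + 5)/(h - 3)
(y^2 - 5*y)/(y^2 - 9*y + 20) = y/(y - 4)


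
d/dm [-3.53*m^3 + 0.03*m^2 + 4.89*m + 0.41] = -10.59*m^2 + 0.06*m + 4.89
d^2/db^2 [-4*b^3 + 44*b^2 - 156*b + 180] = 88 - 24*b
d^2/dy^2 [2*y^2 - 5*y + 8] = 4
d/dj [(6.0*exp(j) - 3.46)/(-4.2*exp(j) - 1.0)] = -20.532*exp(j)/(4.2*exp(j) + 1.0)^2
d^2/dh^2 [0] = 0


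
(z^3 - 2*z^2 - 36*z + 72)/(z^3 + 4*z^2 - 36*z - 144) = (z - 2)/(z + 4)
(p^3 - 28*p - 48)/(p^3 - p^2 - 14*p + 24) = (p^2 - 4*p - 12)/(p^2 - 5*p + 6)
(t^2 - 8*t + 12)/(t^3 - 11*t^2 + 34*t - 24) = (t - 2)/(t^2 - 5*t + 4)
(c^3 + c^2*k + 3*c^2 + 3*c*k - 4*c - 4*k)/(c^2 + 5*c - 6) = (c^2 + c*k + 4*c + 4*k)/(c + 6)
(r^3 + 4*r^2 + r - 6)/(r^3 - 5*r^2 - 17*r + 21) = (r + 2)/(r - 7)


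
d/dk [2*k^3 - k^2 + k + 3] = 6*k^2 - 2*k + 1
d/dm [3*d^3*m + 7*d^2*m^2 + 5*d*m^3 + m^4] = 3*d^3 + 14*d^2*m + 15*d*m^2 + 4*m^3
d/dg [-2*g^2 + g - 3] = 1 - 4*g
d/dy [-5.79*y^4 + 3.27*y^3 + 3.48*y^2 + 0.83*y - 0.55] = -23.16*y^3 + 9.81*y^2 + 6.96*y + 0.83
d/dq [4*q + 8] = 4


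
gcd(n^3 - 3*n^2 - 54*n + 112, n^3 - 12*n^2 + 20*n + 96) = n - 8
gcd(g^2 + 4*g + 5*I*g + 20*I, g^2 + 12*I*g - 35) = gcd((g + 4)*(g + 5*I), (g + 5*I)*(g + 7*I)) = g + 5*I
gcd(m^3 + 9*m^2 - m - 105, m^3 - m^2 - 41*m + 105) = m^2 + 4*m - 21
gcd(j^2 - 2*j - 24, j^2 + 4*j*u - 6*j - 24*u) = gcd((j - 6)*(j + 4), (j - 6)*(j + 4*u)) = j - 6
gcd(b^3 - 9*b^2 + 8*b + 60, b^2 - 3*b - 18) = b - 6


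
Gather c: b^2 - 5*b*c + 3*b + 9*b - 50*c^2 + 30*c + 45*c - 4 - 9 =b^2 + 12*b - 50*c^2 + c*(75 - 5*b) - 13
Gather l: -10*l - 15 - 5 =-10*l - 20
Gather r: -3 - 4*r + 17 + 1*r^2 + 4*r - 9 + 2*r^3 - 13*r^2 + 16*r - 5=2*r^3 - 12*r^2 + 16*r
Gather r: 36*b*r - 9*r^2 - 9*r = -9*r^2 + r*(36*b - 9)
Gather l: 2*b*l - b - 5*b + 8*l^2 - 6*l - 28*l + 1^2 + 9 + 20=-6*b + 8*l^2 + l*(2*b - 34) + 30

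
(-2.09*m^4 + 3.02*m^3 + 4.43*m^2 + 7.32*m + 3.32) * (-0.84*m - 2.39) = 1.7556*m^5 + 2.4583*m^4 - 10.939*m^3 - 16.7365*m^2 - 20.2836*m - 7.9348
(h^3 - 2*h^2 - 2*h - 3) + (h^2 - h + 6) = h^3 - h^2 - 3*h + 3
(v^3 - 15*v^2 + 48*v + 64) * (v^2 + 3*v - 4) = v^5 - 12*v^4 - v^3 + 268*v^2 - 256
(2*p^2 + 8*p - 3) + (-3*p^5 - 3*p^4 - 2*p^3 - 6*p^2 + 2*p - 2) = -3*p^5 - 3*p^4 - 2*p^3 - 4*p^2 + 10*p - 5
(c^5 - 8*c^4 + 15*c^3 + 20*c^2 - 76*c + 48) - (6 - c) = c^5 - 8*c^4 + 15*c^3 + 20*c^2 - 75*c + 42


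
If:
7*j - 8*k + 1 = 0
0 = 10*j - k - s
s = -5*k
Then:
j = -1/27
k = 5/54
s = -25/54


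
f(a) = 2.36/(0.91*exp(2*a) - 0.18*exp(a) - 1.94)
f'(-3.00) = 0.00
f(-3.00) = -1.21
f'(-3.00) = 0.00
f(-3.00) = -1.21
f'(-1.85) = -0.01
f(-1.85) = -1.21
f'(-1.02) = -0.11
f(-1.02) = -1.25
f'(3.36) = -0.01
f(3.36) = 0.00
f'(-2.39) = 0.00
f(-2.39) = -1.21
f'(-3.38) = 0.00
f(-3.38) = -1.21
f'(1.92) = -0.13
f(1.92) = 0.06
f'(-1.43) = -0.04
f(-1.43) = -1.22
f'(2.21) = -0.07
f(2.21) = 0.03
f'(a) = 2.36*(-1.82*exp(2*a) + 0.18*exp(a))/(0.91*exp(2*a) - 0.18*exp(a) - 1.94)^2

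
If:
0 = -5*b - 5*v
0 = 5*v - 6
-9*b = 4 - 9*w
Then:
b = -6/5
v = 6/5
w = -34/45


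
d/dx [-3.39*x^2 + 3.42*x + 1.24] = 3.42 - 6.78*x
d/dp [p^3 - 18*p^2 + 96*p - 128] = 3*p^2 - 36*p + 96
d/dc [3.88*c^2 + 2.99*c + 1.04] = 7.76*c + 2.99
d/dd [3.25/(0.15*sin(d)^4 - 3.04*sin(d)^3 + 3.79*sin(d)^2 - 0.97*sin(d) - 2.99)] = (-1.95*sin(d)^3 + 29.64*sin(d)^2 - 24.635*sin(d) + 3.1525)*cos(d)/(-0.15*sin(d)^4 + 3.04*sin(d)^3 - 3.79*sin(d)^2 + 0.97*sin(d) + 2.99)^2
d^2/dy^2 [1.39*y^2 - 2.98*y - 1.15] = 2.78000000000000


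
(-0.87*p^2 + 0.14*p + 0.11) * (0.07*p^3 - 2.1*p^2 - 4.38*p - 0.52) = -0.0609*p^5 + 1.8368*p^4 + 3.5243*p^3 - 0.3918*p^2 - 0.5546*p - 0.0572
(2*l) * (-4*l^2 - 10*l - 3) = -8*l^3 - 20*l^2 - 6*l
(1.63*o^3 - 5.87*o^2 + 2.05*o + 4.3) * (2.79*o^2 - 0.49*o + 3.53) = 4.5477*o^5 - 17.176*o^4 + 14.3497*o^3 - 9.7286*o^2 + 5.1295*o + 15.179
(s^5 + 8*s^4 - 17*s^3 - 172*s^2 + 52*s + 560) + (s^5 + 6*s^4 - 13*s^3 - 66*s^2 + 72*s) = 2*s^5 + 14*s^4 - 30*s^3 - 238*s^2 + 124*s + 560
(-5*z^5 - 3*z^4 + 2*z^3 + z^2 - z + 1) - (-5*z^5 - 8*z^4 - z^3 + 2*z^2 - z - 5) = 5*z^4 + 3*z^3 - z^2 + 6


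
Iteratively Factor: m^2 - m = (m)*(m - 1)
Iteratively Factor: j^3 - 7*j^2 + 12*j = (j - 3)*(j^2 - 4*j) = (j - 4)*(j - 3)*(j)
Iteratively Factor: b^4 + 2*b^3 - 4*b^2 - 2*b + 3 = (b + 1)*(b^3 + b^2 - 5*b + 3) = (b - 1)*(b + 1)*(b^2 + 2*b - 3) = (b - 1)^2*(b + 1)*(b + 3)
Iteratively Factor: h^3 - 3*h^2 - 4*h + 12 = (h - 3)*(h^2 - 4) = (h - 3)*(h + 2)*(h - 2)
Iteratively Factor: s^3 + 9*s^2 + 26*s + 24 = (s + 4)*(s^2 + 5*s + 6) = (s + 3)*(s + 4)*(s + 2)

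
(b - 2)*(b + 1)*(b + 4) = b^3 + 3*b^2 - 6*b - 8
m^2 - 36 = (m - 6)*(m + 6)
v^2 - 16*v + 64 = (v - 8)^2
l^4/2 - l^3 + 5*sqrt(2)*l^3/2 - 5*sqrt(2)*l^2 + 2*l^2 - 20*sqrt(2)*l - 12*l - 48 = (l/2 + sqrt(2))*(l - 4)*(l + 2)*(l + 3*sqrt(2))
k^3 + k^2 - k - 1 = (k - 1)*(k + 1)^2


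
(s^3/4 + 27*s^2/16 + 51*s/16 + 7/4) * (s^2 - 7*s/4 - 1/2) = s^5/4 + 5*s^4/4 + 7*s^3/64 - 299*s^2/64 - 149*s/32 - 7/8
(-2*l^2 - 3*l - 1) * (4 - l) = 2*l^3 - 5*l^2 - 11*l - 4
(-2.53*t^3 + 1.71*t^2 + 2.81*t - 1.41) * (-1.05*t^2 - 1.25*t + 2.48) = 2.6565*t^5 + 1.367*t^4 - 11.3624*t^3 + 2.2088*t^2 + 8.7313*t - 3.4968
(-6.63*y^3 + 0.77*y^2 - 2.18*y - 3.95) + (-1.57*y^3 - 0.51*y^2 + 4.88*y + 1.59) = -8.2*y^3 + 0.26*y^2 + 2.7*y - 2.36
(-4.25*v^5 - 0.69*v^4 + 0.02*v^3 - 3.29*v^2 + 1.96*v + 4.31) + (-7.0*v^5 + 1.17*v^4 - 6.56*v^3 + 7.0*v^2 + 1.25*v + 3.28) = -11.25*v^5 + 0.48*v^4 - 6.54*v^3 + 3.71*v^2 + 3.21*v + 7.59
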